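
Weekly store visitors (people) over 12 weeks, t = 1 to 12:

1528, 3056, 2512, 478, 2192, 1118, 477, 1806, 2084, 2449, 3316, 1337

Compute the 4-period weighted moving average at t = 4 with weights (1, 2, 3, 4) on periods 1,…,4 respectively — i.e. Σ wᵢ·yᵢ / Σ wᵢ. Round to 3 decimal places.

Weighted sum: 1·1528 + 2·3056 + 3·2512 + 4·478 = 1528 + 6112 + 7536 + 1912 = 17088
Weight total: 1 + 2 + 3 + 4 = 10
WMA = 17088 / 10 = 1708.800

1708.800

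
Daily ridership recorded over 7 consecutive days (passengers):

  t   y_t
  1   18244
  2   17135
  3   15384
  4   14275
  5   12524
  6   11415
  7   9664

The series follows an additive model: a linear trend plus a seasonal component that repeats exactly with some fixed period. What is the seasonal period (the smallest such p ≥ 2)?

First differences y_{t+1} − y_t: -1109, -1751, -1109, -1751, -1109, -1751, …
The difference pattern repeats every 2 terms and not for any smaller step, so p = 2.

2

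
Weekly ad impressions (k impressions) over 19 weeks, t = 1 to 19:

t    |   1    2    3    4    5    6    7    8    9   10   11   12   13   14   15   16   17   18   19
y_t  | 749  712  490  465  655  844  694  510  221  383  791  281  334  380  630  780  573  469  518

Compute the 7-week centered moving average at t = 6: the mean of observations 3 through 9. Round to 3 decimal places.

554.143

Sum of periods 3–9: 490 + 465 + 655 + 844 + 694 + 510 + 221 = 3879
Divide by 7: 3879 / 7 = 554.143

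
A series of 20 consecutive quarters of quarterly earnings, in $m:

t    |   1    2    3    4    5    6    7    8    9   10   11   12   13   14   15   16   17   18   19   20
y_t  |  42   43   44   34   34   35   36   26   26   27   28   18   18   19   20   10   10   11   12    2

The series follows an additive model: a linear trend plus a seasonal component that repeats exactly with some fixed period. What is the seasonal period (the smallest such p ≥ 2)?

First differences y_{t+1} − y_t: 1, 1, -10, 0, 1, 1, -10, 0, 1, 1, …
The difference pattern repeats every 4 terms and not for any smaller step, so p = 4.

4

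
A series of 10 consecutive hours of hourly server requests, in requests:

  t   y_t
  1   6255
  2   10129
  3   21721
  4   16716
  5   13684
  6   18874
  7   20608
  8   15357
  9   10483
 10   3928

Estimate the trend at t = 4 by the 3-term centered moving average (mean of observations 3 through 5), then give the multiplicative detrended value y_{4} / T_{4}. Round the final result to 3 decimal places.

Trend T_4 = (21721 + 16716 + 13684) / 3 = 52121/3 = 17373.66667
Ratio to trend: 16716 / 17373.66667 = 0.962

0.962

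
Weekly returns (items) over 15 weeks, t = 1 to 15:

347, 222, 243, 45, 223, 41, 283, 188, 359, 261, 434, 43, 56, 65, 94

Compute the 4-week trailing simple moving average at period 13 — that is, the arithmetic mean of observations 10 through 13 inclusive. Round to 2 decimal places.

198.50

Sum of periods 10–13: 261 + 434 + 43 + 56 = 794
Divide by 4: 794 / 4 = 198.50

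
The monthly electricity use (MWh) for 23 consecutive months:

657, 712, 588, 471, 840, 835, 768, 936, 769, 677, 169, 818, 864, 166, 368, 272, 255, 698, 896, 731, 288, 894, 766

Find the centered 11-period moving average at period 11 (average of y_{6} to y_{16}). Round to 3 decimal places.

Sum of periods 6–16: 835 + 768 + 936 + 769 + 677 + 169 + 818 + 864 + 166 + 368 + 272 = 6642
Divide by 11: 6642 / 11 = 603.818

603.818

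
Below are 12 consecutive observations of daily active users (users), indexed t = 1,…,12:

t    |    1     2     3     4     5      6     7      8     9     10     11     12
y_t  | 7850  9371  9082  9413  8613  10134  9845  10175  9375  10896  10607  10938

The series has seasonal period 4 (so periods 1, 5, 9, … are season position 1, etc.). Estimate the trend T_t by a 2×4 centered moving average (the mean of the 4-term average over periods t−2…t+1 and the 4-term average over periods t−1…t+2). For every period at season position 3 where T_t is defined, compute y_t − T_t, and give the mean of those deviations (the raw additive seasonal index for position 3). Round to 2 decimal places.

57.81

Season position 3 occurs at t = 3, 7 (where T_t is defined).
t=3: T_3 = 9024.3750; y_3 − T_3 = 9082 − 9024.3750 = 57.6250
t=7: T_7 = 9787.0000; y_7 − T_7 = 9845 − 9787.0000 = 58.0000
Mean deviation: (57.6250 + 58.0000) / 2 = 57.81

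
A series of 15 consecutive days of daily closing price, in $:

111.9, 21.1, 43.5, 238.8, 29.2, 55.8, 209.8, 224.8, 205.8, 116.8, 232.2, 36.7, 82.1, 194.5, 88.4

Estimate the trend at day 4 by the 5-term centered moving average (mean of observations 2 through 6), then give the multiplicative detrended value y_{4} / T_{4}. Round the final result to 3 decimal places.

Trend T_4 = (21.1 + 43.5 + 238.8 + 29.2 + 55.8) / 5 = 388.4/5 = 77.68000
Ratio to trend: 238.8 / 77.68000 = 3.074

3.074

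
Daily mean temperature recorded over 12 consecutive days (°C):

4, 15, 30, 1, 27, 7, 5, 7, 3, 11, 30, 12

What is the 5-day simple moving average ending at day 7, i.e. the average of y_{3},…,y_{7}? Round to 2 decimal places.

Sum of periods 3–7: 30 + 1 + 27 + 7 + 5 = 70
Divide by 5: 70 / 5 = 14.00

14.00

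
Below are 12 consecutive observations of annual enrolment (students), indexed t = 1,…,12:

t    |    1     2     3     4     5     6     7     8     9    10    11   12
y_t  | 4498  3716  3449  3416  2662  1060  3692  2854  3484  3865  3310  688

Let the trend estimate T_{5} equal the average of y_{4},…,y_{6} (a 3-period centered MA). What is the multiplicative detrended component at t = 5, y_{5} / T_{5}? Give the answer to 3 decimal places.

Trend T_5 = (3416 + 2662 + 1060) / 3 = 7138/3 = 2379.33333
Ratio to trend: 2662 / 2379.33333 = 1.119

1.119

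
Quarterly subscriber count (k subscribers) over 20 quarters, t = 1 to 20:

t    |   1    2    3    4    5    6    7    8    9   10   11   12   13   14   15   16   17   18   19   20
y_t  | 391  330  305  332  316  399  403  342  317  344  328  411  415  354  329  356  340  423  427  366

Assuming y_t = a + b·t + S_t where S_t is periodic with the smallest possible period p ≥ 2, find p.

6

First differences y_{t+1} − y_t: -61, -25, 27, -16, 83, 4, -61, -25, 27, -16, 83, 4, -61, -25, …
The difference pattern repeats every 6 terms and not for any smaller step, so p = 6.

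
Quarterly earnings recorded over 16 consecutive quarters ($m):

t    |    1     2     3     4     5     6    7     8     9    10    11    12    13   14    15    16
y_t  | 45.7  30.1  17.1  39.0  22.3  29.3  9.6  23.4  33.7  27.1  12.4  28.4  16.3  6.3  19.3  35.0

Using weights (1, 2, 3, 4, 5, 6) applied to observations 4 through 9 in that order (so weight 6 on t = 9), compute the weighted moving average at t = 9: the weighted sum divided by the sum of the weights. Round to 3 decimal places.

25.195

Weighted sum: 1·39.0 + 2·22.3 + 3·29.3 + 4·9.6 + 5·23.4 + 6·33.7 = 39.0 + 44.6 + 87.9 + 38.4 + 117.0 + 202.2 = 529.1
Weight total: 1 + 2 + 3 + 4 + 5 + 6 = 21
WMA = 529.1 / 21 = 25.195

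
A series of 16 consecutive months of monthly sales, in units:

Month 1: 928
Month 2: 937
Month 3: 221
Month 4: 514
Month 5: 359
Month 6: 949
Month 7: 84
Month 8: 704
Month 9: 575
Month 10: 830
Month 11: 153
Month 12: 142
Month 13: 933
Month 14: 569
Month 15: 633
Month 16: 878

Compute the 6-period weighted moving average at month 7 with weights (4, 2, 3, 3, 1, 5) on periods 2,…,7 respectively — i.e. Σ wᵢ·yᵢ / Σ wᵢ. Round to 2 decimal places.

Weighted sum: 4·937 + 2·221 + 3·514 + 3·359 + 1·949 + 5·84 = 3748 + 442 + 1542 + 1077 + 949 + 420 = 8178
Weight total: 4 + 2 + 3 + 3 + 1 + 5 = 18
WMA = 8178 / 18 = 454.33

454.33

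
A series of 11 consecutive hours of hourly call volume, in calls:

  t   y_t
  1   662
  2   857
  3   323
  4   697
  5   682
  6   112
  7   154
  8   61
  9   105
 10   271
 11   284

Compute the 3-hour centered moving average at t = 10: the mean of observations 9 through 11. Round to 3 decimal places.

220.000

Sum of periods 9–11: 105 + 271 + 284 = 660
Divide by 3: 660 / 3 = 220.000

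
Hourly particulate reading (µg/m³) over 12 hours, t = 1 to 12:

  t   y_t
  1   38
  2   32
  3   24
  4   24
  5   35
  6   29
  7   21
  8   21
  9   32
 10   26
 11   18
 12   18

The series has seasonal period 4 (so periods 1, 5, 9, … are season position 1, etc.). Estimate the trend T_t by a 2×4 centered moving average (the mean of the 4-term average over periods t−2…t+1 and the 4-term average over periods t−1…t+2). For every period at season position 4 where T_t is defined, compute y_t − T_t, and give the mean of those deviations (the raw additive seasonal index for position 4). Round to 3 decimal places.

-4.375

Season position 4 occurs at t = 4, 8 (where T_t is defined).
t=4: T_4 = 28.37500; y_4 − T_4 = 24 − 28.37500 = -4.37500
t=8: T_8 = 25.37500; y_8 − T_8 = 21 − 25.37500 = -4.37500
Mean deviation: (-4.37500 + -4.37500) / 2 = -4.375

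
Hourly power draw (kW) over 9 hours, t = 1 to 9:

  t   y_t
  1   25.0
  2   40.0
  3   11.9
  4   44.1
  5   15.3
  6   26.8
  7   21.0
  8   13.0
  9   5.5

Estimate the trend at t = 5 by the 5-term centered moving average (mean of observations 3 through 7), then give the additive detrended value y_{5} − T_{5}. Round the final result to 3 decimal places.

Trend T_5 = (11.9 + 44.1 + 15.3 + 26.8 + 21.0) / 5 = 119.1/5 = 23.82000
Detrended value: 15.3 − 23.82000 = -8.520

-8.520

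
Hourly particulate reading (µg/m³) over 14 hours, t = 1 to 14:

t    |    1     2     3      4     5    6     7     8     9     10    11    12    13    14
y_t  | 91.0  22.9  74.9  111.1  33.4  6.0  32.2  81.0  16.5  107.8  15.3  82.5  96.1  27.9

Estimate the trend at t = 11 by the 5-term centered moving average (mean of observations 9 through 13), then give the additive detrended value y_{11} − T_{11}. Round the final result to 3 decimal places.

-48.340

Trend T_11 = (16.5 + 107.8 + 15.3 + 82.5 + 96.1) / 5 = 318.2/5 = 63.64000
Detrended value: 15.3 − 63.64000 = -48.340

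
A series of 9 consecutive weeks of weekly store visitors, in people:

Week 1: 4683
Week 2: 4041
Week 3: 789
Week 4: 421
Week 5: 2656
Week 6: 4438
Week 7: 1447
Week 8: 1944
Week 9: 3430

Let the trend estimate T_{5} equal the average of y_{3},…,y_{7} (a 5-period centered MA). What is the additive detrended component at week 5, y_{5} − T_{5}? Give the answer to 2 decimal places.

705.80

Trend T_5 = (789 + 421 + 2656 + 4438 + 1447) / 5 = 9751/5 = 1950.2000
Detrended value: 2656 − 1950.2000 = 705.80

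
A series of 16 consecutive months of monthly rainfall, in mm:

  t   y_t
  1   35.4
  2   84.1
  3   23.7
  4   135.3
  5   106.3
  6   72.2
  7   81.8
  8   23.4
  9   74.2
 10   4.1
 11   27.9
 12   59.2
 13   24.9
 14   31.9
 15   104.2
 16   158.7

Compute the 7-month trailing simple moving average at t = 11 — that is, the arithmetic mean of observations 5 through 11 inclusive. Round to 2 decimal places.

55.70

Sum of periods 5–11: 106.3 + 72.2 + 81.8 + 23.4 + 74.2 + 4.1 + 27.9 = 389.9
Divide by 7: 389.9 / 7 = 55.70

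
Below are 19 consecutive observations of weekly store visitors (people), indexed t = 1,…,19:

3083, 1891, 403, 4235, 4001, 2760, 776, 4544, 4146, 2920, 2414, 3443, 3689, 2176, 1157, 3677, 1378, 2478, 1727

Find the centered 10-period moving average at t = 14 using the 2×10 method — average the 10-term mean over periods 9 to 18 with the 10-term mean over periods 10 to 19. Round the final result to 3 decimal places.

Sum over 9–18: 4146 + 2920 + 2414 + 3443 + 3689 + 2176 + 1157 + 3677 + 1378 + 2478 = 27478
Sum over 10–19: 2920 + 2414 + 3443 + 3689 + 2176 + 1157 + 3677 + 1378 + 2478 + 1727 = 25059
CMA at t=14 = (27478 + 25059) / (2·10) = 52537 / 20 = 2626.850

2626.850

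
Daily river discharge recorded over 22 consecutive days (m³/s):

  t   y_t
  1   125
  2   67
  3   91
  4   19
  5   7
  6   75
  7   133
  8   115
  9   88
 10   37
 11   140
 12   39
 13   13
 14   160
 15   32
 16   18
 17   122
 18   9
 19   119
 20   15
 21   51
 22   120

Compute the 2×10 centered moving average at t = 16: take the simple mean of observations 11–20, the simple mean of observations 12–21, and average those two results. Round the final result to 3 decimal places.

Sum over 11–20: 140 + 39 + 13 + 160 + 32 + 18 + 122 + 9 + 119 + 15 = 667
Sum over 12–21: 39 + 13 + 160 + 32 + 18 + 122 + 9 + 119 + 15 + 51 = 578
CMA at t=16 = (667 + 578) / (2·10) = 1245 / 20 = 62.250

62.250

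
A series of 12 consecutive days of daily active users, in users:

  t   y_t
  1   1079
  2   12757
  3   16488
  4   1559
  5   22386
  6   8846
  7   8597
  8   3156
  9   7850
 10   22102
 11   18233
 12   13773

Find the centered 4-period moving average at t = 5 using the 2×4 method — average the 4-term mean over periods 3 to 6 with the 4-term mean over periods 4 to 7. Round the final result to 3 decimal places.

Sum over 3–6: 16488 + 1559 + 22386 + 8846 = 49279
Sum over 4–7: 1559 + 22386 + 8846 + 8597 = 41388
CMA at t=5 = (49279 + 41388) / (2·4) = 90667 / 8 = 11333.375

11333.375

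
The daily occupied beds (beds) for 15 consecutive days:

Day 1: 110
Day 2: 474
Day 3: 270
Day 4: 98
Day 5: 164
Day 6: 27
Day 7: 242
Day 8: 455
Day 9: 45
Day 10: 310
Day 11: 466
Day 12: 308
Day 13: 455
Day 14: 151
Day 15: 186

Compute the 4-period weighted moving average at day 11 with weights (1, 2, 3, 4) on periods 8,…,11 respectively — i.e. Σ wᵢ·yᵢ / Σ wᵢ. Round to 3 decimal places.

333.900

Weighted sum: 1·455 + 2·45 + 3·310 + 4·466 = 455 + 90 + 930 + 1864 = 3339
Weight total: 1 + 2 + 3 + 4 = 10
WMA = 3339 / 10 = 333.900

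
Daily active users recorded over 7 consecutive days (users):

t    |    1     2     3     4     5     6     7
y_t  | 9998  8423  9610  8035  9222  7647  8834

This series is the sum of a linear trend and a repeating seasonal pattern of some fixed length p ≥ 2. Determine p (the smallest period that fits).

First differences y_{t+1} − y_t: -1575, 1187, -1575, 1187, -1575, 1187, …
The difference pattern repeats every 2 terms and not for any smaller step, so p = 2.

2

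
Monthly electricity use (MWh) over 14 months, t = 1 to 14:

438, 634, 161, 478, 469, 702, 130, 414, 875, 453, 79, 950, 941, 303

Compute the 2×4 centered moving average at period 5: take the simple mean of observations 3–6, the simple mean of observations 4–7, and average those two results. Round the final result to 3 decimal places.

Sum over 3–6: 161 + 478 + 469 + 702 = 1810
Sum over 4–7: 478 + 469 + 702 + 130 = 1779
CMA at t=5 = (1810 + 1779) / (2·4) = 3589 / 8 = 448.625

448.625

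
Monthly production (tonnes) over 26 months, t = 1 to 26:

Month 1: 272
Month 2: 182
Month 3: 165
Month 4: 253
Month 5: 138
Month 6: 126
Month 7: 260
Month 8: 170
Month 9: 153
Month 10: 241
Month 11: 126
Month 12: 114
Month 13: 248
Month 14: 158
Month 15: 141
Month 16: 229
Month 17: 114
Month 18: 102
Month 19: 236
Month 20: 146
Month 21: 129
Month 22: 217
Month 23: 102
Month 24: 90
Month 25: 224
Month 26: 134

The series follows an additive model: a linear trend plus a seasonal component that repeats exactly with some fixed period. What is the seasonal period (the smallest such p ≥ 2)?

6

First differences y_{t+1} − y_t: -90, -17, 88, -115, -12, 134, -90, -17, 88, -115, -12, 134, -90, -17, …
The difference pattern repeats every 6 terms and not for any smaller step, so p = 6.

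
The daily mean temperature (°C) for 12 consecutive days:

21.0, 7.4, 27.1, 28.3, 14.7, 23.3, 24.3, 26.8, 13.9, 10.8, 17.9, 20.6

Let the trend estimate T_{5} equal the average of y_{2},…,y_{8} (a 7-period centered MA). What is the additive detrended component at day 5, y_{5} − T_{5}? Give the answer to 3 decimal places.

Trend T_5 = (7.4 + 27.1 + 28.3 + 14.7 + 23.3 + 24.3 + 26.8) / 7 = 151.9/7 = 21.70000
Detrended value: 14.7 − 21.70000 = -7.000

-7.000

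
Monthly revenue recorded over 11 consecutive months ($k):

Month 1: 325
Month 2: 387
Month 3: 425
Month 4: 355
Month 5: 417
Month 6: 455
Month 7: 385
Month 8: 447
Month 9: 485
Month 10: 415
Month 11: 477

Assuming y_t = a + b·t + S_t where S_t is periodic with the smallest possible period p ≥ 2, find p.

3

First differences y_{t+1} − y_t: 62, 38, -70, 62, 38, -70, 62, 38, …
The difference pattern repeats every 3 terms and not for any smaller step, so p = 3.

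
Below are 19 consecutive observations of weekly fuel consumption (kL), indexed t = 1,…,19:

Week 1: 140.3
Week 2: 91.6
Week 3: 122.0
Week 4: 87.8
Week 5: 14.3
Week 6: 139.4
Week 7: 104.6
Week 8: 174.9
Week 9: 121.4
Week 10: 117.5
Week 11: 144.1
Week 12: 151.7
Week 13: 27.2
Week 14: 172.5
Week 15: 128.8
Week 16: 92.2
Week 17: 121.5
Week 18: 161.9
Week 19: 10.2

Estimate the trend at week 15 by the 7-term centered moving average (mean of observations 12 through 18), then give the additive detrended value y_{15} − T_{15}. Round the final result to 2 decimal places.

Trend T_15 = (151.7 + 27.2 + 172.5 + 128.8 + 92.2 + 121.5 + 161.9) / 7 = 855.8/7 = 122.2571
Detrended value: 128.8 − 122.2571 = 6.54

6.54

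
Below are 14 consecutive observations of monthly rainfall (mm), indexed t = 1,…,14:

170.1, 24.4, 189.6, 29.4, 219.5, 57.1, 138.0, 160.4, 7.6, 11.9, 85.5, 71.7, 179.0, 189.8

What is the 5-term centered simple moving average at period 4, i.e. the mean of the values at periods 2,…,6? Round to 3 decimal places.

Sum of periods 2–6: 24.4 + 189.6 + 29.4 + 219.5 + 57.1 = 520.0
Divide by 5: 520.0 / 5 = 104.000

104.000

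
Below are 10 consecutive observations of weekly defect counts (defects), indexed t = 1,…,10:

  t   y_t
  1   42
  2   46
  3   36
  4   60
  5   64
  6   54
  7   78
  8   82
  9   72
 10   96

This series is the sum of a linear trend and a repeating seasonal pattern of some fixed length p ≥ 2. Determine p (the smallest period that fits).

3

First differences y_{t+1} − y_t: 4, -10, 24, 4, -10, 24, 4, -10, …
The difference pattern repeats every 3 terms and not for any smaller step, so p = 3.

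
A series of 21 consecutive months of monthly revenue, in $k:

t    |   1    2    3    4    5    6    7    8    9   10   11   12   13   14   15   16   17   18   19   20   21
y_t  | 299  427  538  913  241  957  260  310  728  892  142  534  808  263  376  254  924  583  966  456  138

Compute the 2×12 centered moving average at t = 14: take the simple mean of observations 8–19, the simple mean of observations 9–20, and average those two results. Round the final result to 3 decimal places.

571.083

Sum over 8–19: 310 + 728 + 892 + 142 + 534 + 808 + 263 + 376 + 254 + 924 + 583 + 966 = 6780
Sum over 9–20: 728 + 892 + 142 + 534 + 808 + 263 + 376 + 254 + 924 + 583 + 966 + 456 = 6926
CMA at t=14 = (6780 + 6926) / (2·12) = 13706 / 24 = 571.083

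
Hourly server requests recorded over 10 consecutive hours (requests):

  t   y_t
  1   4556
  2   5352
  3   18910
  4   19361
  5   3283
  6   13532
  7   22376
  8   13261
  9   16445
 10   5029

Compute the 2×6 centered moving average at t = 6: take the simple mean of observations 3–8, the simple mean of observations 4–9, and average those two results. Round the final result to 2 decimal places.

14915.08

Sum over 3–8: 18910 + 19361 + 3283 + 13532 + 22376 + 13261 = 90723
Sum over 4–9: 19361 + 3283 + 13532 + 22376 + 13261 + 16445 = 88258
CMA at t=6 = (90723 + 88258) / (2·6) = 178981 / 12 = 14915.08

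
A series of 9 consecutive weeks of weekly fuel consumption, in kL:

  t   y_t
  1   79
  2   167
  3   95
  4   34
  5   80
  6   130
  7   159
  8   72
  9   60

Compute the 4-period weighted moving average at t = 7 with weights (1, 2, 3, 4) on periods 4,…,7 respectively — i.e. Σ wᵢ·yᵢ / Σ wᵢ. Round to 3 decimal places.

122.000

Weighted sum: 1·34 + 2·80 + 3·130 + 4·159 = 34 + 160 + 390 + 636 = 1220
Weight total: 1 + 2 + 3 + 4 = 10
WMA = 1220 / 10 = 122.000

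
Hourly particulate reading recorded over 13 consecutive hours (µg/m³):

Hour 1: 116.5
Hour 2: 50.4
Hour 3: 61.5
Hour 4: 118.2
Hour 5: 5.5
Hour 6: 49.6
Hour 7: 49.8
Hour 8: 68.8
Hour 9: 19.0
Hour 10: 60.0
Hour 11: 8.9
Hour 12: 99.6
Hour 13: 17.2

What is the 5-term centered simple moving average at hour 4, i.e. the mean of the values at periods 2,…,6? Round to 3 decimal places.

57.040

Sum of periods 2–6: 50.4 + 61.5 + 118.2 + 5.5 + 49.6 = 285.2
Divide by 5: 285.2 / 5 = 57.040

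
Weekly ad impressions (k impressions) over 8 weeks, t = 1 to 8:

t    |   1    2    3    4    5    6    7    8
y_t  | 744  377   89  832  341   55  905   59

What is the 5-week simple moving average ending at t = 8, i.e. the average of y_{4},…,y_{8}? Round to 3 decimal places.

438.400

Sum of periods 4–8: 832 + 341 + 55 + 905 + 59 = 2192
Divide by 5: 2192 / 5 = 438.400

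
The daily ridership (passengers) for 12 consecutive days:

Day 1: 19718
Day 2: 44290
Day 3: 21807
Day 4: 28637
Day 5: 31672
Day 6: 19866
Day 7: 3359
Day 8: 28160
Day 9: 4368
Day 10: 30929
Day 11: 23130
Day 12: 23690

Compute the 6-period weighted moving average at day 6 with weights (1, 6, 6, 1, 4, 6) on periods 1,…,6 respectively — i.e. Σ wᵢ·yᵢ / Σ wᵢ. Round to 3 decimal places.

28784.208

Weighted sum: 1·19718 + 6·44290 + 6·21807 + 1·28637 + 4·31672 + 6·19866 = 19718 + 265740 + 130842 + 28637 + 126688 + 119196 = 690821
Weight total: 1 + 6 + 6 + 1 + 4 + 6 = 24
WMA = 690821 / 24 = 28784.208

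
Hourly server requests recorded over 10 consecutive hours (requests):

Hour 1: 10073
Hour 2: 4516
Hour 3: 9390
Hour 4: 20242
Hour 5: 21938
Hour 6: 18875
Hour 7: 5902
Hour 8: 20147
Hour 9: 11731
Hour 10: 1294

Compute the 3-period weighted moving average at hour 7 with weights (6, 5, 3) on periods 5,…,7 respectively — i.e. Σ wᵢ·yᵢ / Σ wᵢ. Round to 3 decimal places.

17407.786

Weighted sum: 6·21938 + 5·18875 + 3·5902 = 131628 + 94375 + 17706 = 243709
Weight total: 6 + 5 + 3 = 14
WMA = 243709 / 14 = 17407.786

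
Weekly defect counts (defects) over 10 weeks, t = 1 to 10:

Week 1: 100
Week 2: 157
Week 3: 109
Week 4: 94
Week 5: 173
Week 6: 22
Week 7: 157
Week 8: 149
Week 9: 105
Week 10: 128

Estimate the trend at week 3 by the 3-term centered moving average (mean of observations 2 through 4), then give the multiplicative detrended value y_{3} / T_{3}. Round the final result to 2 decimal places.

Trend T_3 = (157 + 109 + 94) / 3 = 360/3 = 120.0000
Ratio to trend: 109 / 120.0000 = 0.91

0.91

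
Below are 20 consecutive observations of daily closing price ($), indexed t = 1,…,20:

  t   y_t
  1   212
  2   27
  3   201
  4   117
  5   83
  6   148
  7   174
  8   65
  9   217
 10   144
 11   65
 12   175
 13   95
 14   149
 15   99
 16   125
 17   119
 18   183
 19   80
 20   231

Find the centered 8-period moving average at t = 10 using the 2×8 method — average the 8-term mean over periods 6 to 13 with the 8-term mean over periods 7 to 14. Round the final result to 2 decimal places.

135.44

Sum over 6–13: 148 + 174 + 65 + 217 + 144 + 65 + 175 + 95 = 1083
Sum over 7–14: 174 + 65 + 217 + 144 + 65 + 175 + 95 + 149 = 1084
CMA at t=10 = (1083 + 1084) / (2·8) = 2167 / 16 = 135.44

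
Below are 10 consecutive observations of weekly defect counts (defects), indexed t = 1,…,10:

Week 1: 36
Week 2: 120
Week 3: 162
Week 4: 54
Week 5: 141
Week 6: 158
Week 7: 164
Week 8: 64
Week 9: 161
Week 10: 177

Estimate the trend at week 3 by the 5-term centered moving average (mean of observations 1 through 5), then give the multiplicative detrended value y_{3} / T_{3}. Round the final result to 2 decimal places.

1.58

Trend T_3 = (36 + 120 + 162 + 54 + 141) / 5 = 513/5 = 102.6000
Ratio to trend: 162 / 102.6000 = 1.58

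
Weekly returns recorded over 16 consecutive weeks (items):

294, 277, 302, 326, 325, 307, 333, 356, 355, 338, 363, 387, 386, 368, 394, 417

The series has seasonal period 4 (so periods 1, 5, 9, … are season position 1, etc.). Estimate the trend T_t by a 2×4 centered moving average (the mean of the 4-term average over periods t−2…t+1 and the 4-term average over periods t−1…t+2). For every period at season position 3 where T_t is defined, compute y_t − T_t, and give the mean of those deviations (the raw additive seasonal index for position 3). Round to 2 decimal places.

-1.42

Season position 3 occurs at t = 3, 7, 11 (where T_t is defined).
t=3: T_3 = 303.6250; y_3 − T_3 = 302 − 303.6250 = -1.6250
t=7: T_7 = 334.0000; y_7 − T_7 = 333 − 334.0000 = -1.0000
t=11: T_11 = 364.6250; y_11 − T_11 = 363 − 364.6250 = -1.6250
Mean deviation: (-1.6250 + -1.0000 + -1.6250) / 3 = -1.42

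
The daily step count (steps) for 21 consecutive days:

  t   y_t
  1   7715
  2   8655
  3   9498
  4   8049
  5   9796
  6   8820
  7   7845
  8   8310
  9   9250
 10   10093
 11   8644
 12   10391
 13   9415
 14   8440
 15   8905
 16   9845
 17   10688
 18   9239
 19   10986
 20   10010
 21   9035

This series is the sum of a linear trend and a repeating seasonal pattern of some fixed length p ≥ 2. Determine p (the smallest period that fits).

First differences y_{t+1} − y_t: 940, 843, -1449, 1747, -976, -975, 465, 940, 843, -1449, 1747, -976, -975, 465, 940, 843, …
The difference pattern repeats every 7 terms and not for any smaller step, so p = 7.

7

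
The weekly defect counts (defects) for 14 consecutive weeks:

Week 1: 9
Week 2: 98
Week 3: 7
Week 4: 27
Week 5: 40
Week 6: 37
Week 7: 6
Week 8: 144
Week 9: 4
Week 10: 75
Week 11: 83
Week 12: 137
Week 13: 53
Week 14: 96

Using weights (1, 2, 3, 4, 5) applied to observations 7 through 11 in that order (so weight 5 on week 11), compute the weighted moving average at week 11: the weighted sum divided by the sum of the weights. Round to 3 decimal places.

68.067

Weighted sum: 1·6 + 2·144 + 3·4 + 4·75 + 5·83 = 6 + 288 + 12 + 300 + 415 = 1021
Weight total: 1 + 2 + 3 + 4 + 5 = 15
WMA = 1021 / 15 = 68.067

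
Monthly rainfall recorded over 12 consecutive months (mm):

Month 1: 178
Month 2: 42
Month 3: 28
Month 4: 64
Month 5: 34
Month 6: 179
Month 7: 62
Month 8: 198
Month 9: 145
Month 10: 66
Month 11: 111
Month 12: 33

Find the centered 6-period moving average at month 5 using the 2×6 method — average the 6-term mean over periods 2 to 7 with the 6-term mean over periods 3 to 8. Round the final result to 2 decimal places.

81.17

Sum over 2–7: 42 + 28 + 64 + 34 + 179 + 62 = 409
Sum over 3–8: 28 + 64 + 34 + 179 + 62 + 198 = 565
CMA at t=5 = (409 + 565) / (2·6) = 974 / 12 = 81.17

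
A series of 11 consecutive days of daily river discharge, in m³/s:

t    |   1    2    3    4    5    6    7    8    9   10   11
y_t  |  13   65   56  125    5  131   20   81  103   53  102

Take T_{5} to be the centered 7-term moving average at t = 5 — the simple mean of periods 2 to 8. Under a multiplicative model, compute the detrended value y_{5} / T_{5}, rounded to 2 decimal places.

Trend T_5 = (65 + 56 + 125 + 5 + 131 + 20 + 81) / 7 = 483/7 = 69.0000
Ratio to trend: 5 / 69.0000 = 0.07

0.07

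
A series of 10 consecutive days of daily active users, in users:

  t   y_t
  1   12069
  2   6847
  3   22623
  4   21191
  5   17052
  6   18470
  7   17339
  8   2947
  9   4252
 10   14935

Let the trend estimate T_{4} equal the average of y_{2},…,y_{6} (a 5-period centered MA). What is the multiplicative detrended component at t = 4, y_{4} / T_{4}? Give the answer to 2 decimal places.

Trend T_4 = (6847 + 22623 + 21191 + 17052 + 18470) / 5 = 86183/5 = 17236.6000
Ratio to trend: 21191 / 17236.6000 = 1.23

1.23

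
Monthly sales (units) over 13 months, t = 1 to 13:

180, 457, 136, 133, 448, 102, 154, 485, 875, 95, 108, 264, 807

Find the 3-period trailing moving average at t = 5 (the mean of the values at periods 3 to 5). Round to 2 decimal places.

Sum of periods 3–5: 136 + 133 + 448 = 717
Divide by 3: 717 / 3 = 239.00

239.00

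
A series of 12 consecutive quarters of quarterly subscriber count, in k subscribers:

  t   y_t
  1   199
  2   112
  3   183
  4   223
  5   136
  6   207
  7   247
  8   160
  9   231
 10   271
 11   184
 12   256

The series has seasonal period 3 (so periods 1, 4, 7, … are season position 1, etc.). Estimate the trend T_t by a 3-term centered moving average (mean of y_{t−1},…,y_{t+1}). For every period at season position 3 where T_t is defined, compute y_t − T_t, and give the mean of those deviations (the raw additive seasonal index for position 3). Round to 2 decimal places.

10.33

Season position 3 occurs at t = 3, 6, 9 (where T_t is defined).
t=3: T_3 = 172.6667; y_3 − T_3 = 183 − 172.6667 = 10.3333
t=6: T_6 = 196.6667; y_6 − T_6 = 207 − 196.6667 = 10.3333
t=9: T_9 = 220.6667; y_9 − T_9 = 231 − 220.6667 = 10.3333
Mean deviation: (10.3333 + 10.3333 + 10.3333) / 3 = 10.33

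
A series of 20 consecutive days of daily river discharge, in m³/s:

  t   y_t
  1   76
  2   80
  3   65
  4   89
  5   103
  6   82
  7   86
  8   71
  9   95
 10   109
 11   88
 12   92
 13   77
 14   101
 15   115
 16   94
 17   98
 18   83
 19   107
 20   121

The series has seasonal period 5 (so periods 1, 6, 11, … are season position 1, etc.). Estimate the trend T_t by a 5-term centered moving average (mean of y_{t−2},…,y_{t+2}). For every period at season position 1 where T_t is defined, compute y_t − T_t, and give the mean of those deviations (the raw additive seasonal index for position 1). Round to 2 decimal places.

Season position 1 occurs at t = 6, 11, 16 (where T_t is defined).
t=6: T_6 = 86.2000; y_6 − T_6 = 82 − 86.2000 = -4.2000
t=11: T_11 = 92.2000; y_11 − T_11 = 88 − 92.2000 = -4.2000
t=16: T_16 = 98.2000; y_16 − T_16 = 94 − 98.2000 = -4.2000
Mean deviation: (-4.2000 + -4.2000 + -4.2000) / 3 = -4.20

-4.20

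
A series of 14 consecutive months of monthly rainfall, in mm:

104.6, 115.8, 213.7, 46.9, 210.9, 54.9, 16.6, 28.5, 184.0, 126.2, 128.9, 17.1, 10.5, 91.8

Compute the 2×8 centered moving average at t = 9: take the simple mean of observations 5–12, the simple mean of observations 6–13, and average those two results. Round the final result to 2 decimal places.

83.36

Sum over 5–12: 210.9 + 54.9 + 16.6 + 28.5 + 184.0 + 126.2 + 128.9 + 17.1 = 767.1
Sum over 6–13: 54.9 + 16.6 + 28.5 + 184.0 + 126.2 + 128.9 + 17.1 + 10.5 = 566.7
CMA at t=9 = (767.1 + 566.7) / (2·8) = 1333.8 / 16 = 83.36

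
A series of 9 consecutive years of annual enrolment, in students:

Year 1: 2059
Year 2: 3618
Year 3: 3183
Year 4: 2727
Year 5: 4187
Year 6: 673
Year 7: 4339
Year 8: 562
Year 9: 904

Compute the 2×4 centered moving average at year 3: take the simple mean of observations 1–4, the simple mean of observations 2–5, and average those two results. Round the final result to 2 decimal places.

3162.75

Sum over 1–4: 2059 + 3618 + 3183 + 2727 = 11587
Sum over 2–5: 3618 + 3183 + 2727 + 4187 = 13715
CMA at t=3 = (11587 + 13715) / (2·4) = 25302 / 8 = 3162.75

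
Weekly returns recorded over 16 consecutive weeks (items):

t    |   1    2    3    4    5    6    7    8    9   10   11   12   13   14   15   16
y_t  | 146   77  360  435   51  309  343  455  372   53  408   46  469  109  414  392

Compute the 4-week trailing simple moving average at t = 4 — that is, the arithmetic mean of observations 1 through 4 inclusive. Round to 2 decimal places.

Sum of periods 1–4: 146 + 77 + 360 + 435 = 1018
Divide by 4: 1018 / 4 = 254.50

254.50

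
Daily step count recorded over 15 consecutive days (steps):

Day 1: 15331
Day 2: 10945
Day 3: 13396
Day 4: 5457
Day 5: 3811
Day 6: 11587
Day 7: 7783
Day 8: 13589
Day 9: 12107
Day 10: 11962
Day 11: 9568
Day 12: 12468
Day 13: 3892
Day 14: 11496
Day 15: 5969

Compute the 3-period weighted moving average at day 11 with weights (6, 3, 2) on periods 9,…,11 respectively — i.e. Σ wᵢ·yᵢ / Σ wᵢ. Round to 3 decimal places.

Weighted sum: 6·12107 + 3·11962 + 2·9568 = 72642 + 35886 + 19136 = 127664
Weight total: 6 + 3 + 2 = 11
WMA = 127664 / 11 = 11605.818

11605.818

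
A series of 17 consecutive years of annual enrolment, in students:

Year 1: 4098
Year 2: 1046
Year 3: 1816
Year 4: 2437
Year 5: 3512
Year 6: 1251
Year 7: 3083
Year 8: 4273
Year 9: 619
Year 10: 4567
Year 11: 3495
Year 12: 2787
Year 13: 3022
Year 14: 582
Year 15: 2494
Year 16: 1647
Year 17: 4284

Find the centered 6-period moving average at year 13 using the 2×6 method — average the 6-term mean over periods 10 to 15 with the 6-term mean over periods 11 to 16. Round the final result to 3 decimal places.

2581.167

Sum over 10–15: 4567 + 3495 + 2787 + 3022 + 582 + 2494 = 16947
Sum over 11–16: 3495 + 2787 + 3022 + 582 + 2494 + 1647 = 14027
CMA at t=13 = (16947 + 14027) / (2·6) = 30974 / 12 = 2581.167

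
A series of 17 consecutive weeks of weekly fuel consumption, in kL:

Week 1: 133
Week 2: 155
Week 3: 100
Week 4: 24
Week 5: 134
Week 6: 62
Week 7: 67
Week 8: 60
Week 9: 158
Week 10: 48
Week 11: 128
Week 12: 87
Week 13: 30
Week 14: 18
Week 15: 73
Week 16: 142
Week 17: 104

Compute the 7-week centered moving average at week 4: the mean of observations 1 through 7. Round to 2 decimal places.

96.43

Sum of periods 1–7: 133 + 155 + 100 + 24 + 134 + 62 + 67 = 675
Divide by 7: 675 / 7 = 96.43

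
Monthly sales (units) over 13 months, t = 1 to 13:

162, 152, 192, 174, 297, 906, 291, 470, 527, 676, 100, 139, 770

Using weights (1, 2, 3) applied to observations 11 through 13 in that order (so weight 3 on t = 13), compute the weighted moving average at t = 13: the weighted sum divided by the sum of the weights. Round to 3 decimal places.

448.000

Weighted sum: 1·100 + 2·139 + 3·770 = 100 + 278 + 2310 = 2688
Weight total: 1 + 2 + 3 = 6
WMA = 2688 / 6 = 448.000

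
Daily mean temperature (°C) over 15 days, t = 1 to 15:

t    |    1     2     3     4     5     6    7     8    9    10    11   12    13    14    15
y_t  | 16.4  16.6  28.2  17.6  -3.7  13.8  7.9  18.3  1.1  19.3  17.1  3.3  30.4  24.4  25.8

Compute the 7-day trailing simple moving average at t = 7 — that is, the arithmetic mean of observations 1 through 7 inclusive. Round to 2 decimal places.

13.83

Sum of periods 1–7: 16.4 + 16.6 + 28.2 + 17.6 + (-3.7) + 13.8 + 7.9 = 96.8
Divide by 7: 96.8 / 7 = 13.83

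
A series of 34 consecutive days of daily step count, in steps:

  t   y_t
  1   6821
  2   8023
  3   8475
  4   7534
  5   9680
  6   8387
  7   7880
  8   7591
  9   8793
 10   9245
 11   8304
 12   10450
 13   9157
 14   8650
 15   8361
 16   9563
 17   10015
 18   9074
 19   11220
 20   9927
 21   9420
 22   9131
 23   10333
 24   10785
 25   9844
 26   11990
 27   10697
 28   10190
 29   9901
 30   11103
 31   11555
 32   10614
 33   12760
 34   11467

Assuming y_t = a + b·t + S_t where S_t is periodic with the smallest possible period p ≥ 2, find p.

7

First differences y_{t+1} − y_t: 1202, 452, -941, 2146, -1293, -507, -289, 1202, 452, -941, 2146, -1293, -507, -289, 1202, 452, …
The difference pattern repeats every 7 terms and not for any smaller step, so p = 7.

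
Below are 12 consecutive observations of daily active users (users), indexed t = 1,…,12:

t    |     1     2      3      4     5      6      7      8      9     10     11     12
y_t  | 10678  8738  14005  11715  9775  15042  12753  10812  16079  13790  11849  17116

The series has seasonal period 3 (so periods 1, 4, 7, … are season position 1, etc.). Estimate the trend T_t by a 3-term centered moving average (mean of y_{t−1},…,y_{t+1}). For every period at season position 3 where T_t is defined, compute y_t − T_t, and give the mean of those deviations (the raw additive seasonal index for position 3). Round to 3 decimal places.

2518.778

Season position 3 occurs at t = 3, 6, 9 (where T_t is defined).
t=3: T_3 = 11486.00000; y_3 − T_3 = 14005 − 11486.00000 = 2519.00000
t=6: T_6 = 12523.33333; y_6 − T_6 = 15042 − 12523.33333 = 2518.66667
t=9: T_9 = 13560.33333; y_9 − T_9 = 16079 − 13560.33333 = 2518.66667
Mean deviation: (2519.00000 + 2518.66667 + 2518.66667) / 3 = 2518.778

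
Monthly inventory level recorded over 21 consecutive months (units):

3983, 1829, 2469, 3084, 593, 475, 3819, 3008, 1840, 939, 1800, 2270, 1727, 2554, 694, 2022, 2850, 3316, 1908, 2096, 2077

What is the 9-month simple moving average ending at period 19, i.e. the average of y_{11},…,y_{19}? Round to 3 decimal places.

2126.778

Sum of periods 11–19: 1800 + 2270 + 1727 + 2554 + 694 + 2022 + 2850 + 3316 + 1908 = 19141
Divide by 9: 19141 / 9 = 2126.778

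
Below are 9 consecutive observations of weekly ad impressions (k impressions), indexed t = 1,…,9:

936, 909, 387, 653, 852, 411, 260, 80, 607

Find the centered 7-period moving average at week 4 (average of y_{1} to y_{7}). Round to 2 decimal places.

Sum of periods 1–7: 936 + 909 + 387 + 653 + 852 + 411 + 260 = 4408
Divide by 7: 4408 / 7 = 629.71

629.71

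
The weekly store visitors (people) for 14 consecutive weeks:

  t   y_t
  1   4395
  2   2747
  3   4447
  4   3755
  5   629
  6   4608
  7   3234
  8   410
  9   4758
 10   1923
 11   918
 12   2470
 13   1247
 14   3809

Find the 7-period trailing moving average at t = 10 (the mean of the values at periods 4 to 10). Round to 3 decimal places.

Sum of periods 4–10: 3755 + 629 + 4608 + 3234 + 410 + 4758 + 1923 = 19317
Divide by 7: 19317 / 7 = 2759.571

2759.571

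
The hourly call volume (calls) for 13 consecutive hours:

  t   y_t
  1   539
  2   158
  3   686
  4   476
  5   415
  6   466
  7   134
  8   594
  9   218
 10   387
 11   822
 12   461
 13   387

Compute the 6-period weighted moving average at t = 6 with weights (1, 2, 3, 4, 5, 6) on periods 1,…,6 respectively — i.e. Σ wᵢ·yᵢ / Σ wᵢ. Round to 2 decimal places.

461.33

Weighted sum: 1·539 + 2·158 + 3·686 + 4·476 + 5·415 + 6·466 = 539 + 316 + 2058 + 1904 + 2075 + 2796 = 9688
Weight total: 1 + 2 + 3 + 4 + 5 + 6 = 21
WMA = 9688 / 21 = 461.33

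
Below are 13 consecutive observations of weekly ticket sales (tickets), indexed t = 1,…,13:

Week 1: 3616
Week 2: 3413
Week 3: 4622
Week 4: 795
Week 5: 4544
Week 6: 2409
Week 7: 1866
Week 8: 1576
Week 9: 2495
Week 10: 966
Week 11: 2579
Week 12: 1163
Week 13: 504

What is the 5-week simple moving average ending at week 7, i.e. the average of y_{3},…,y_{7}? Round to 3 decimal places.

Sum of periods 3–7: 4622 + 795 + 4544 + 2409 + 1866 = 14236
Divide by 5: 14236 / 5 = 2847.200

2847.200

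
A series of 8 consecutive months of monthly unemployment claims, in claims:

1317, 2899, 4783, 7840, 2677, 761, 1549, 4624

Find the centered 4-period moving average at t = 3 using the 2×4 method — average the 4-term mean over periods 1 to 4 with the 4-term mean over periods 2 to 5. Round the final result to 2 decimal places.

Sum over 1–4: 1317 + 2899 + 4783 + 7840 = 16839
Sum over 2–5: 2899 + 4783 + 7840 + 2677 = 18199
CMA at t=3 = (16839 + 18199) / (2·4) = 35038 / 8 = 4379.75

4379.75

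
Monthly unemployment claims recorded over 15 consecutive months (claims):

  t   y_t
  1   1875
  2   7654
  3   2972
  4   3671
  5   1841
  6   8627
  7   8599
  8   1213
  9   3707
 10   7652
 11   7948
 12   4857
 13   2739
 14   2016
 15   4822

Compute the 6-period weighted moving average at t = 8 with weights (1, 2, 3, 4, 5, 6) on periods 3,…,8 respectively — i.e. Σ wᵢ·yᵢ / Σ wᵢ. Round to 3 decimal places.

Weighted sum: 1·2972 + 2·3671 + 3·1841 + 4·8627 + 5·8599 + 6·1213 = 2972 + 7342 + 5523 + 34508 + 42995 + 7278 = 100618
Weight total: 1 + 2 + 3 + 4 + 5 + 6 = 21
WMA = 100618 / 21 = 4791.333

4791.333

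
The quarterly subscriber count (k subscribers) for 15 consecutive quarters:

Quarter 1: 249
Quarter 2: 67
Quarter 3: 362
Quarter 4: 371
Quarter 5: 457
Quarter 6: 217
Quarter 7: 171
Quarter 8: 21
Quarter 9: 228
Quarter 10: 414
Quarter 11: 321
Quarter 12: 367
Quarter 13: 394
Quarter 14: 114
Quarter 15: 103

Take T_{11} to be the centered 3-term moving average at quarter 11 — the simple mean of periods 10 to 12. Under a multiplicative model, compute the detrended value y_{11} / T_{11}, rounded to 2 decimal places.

Trend T_11 = (414 + 321 + 367) / 3 = 1102/3 = 367.3333
Ratio to trend: 321 / 367.3333 = 0.87

0.87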